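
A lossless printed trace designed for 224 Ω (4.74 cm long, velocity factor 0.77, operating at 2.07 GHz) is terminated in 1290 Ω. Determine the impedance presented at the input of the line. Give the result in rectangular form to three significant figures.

λ = v/f = 0.77·c / 2.07 GHz = 0.112 m
βl = 2π·l/λ = 2π × 0.425 = 153°
tan(βl) = tan(153°) = -0.511
Z_in = Z_0·(Z_L + jZ_0·tanβl)/(Z_0 + jZ_L·tanβl)
     = 224·(1290 − j115)/(224 − j660)

Z_in ≈ 168 + j381 Ω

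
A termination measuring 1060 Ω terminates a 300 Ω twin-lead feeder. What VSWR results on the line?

VSWR ≈ 3.53

Γ = (1060 − 300)/(1060 + 300) = 0.559
VSWR = (1 + 0.559)/(1 − 0.559)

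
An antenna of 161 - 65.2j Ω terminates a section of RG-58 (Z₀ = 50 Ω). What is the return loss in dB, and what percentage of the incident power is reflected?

Γ = (111 − j65.2)/(211 − j65.2), |Γ| = 0.583
RL = −20·log₁₀(0.583) = 4.69 dB
P_refl/P_inc = |Γ|² = 0.34

RL ≈ 4.69 dB; 34% of incident power reflected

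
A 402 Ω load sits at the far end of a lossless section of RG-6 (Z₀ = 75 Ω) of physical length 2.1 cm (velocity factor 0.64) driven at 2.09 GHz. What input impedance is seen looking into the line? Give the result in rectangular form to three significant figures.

Z_in ≈ 14.2 − j9.79 Ω

λ = v/f = 0.64·c / 2.09 GHz = 0.0919 m
βl = 2π·l/λ = 2π × 0.229 = 82.3°
tan(βl) = tan(82.3°) = 7.39
Z_in = Z_0·(Z_L + jZ_0·tanβl)/(Z_0 + jZ_L·tanβl)
     = 75·(402 + j554)/(75 + j2970)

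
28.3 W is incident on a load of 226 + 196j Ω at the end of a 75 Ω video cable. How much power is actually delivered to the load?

P_delivered ≈ 14.9 W

|Γ| = |(151 + j196)/(301 + j196)| = 0.689
|Γ|² = 0.474
P_refl = |Γ|²·P_inc = 13.4 W, P_del = (1 − |Γ|²)·P_inc = 14.9 W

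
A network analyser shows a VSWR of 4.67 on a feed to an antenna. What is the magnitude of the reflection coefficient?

|Γ| ≈ 0.647

|Γ| = (S − 1)/(S + 1) = (4.67 − 1)/(4.67 + 1) = 3.67/5.67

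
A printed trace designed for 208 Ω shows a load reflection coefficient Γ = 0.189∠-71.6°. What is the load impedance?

Z_L = Z_0·(1 + Γ)/(1 − Γ) = 208·(1.06 − j0.179)/(0.94 + j0.179)

Z_L ≈ 219 − j81.4 Ω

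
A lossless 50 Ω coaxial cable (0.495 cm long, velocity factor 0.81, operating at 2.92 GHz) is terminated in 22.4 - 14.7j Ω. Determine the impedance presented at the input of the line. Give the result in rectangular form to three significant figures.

Z_in ≈ 20.3 + j1.21 Ω

λ = v/f = 0.81·c / 2.92 GHz = 0.0832 m
βl = 2π·l/λ = 2π × 0.0595 = 21.4°
tan(βl) = tan(21.4°) = 0.392
Z_in = Z_0·(Z_L + jZ_0·tanβl)/(Z_0 + jZ_L·tanβl)
     = 50·(22.4 + j4.91)/(55.8 + j8.78)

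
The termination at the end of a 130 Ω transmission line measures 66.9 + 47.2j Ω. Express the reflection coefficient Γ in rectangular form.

Γ ≈ -0.249 + j0.299

Γ = (Z_L − Z_0)/(Z_L + Z_0) = (-63.1 + j47.2)/(196.9 + j47.2)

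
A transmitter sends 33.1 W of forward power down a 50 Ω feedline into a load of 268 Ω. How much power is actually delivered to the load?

P_delivered ≈ 17.5 W

Γ = (268 − 50)/(268 + 50) = 0.686
|Γ|² = 0.47
P_refl = |Γ|²·P_inc = 15.6 W, P_del = (1 − |Γ|²)·P_inc = 17.5 W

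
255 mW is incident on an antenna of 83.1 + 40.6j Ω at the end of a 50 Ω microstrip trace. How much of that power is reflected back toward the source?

|Γ| = |(33.1 + j40.6)/(133.1 + j40.6)| = 0.376
|Γ|² = 0.142
P_refl = |Γ|²·P_inc = 36.1 mW, P_del = (1 − |Γ|²)·P_inc = 219 mW

P_reflected ≈ 36.1 mW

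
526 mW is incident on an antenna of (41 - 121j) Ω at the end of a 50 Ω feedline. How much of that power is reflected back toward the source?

|Γ| = |(-9 − j121)/(91 − j121)| = 0.801
|Γ|² = 0.642
P_refl = |Γ|²·P_inc = 338 mW, P_del = (1 − |Γ|²)·P_inc = 188 mW

P_reflected ≈ 338 mW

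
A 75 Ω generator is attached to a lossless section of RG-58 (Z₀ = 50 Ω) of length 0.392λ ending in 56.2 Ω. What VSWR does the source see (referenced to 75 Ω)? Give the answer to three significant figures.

VSWR ≈ 1.49

βl = 2π × 0.392 = 141°
tan(βl) = -0.806
Z_in = Z_0·(Z_L + jZ_0·tanβl)/(Z_0 + jZ_L·tanβl) = 50.9 + j5.83 Ω
Γ_s = (Z_in − Z_s)/(Z_in + Z_s) = (-24.1 + j5.83)/(126 + j5.83), |Γ_s| = 0.197
VSWR = (1 + |Γ_s|)/(1 − |Γ_s|)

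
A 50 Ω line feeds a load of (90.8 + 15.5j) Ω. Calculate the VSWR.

VSWR ≈ 1.89

Γ = (Z_L − Z_0)/(Z_L + Z_0) = (40.8 + j15.5)/(140.8 + j15.5)
|Γ| = 43.6/142 = 0.308
VSWR = (1 + |Γ|)/(1 − |Γ|) = 1.31/0.692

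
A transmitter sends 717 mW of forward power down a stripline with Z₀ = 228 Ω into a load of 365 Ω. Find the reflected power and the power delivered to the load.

Γ = (365 − 228)/(365 + 228) = 0.231
|Γ|² = 0.0534
P_refl = |Γ|²·P_inc = 38.3 mW, P_del = (1 − |Γ|²)·P_inc = 679 mW

P_reflected ≈ 38.3 mW; P_delivered ≈ 679 mW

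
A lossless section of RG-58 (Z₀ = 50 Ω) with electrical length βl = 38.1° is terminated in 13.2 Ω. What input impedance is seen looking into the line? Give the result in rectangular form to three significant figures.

Z_in ≈ 20.4 + j35 Ω

tan(βl) = tan(38.1°) = 0.784
Z_in = Z_0·(Z_L + jZ_0·tanβl)/(Z_0 + jZ_L·tanβl)
     = 50·(13.2 + j39.2)/(50 + j10.4)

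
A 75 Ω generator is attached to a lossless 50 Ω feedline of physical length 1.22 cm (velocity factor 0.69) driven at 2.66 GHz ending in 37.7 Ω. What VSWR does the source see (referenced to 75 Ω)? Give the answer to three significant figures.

VSWR ≈ 1.49

λ = v/f = 0.69·c / 2.66 GHz = 0.0778 m
βl = 2π·l/λ = 2π × 0.157 = 56.4°
tan(βl) = 1.51
Z_in = Z_0·(Z_L + jZ_0·tanβl)/(Z_0 + jZ_L·tanβl) = 53.8 + j14.2 Ω
Γ_s = (Z_in − Z_s)/(Z_in + Z_s) = (-21.2 + j14.2)/(129 + j14.2), |Γ_s| = 0.197
VSWR = (1 + |Γ_s|)/(1 − |Γ_s|)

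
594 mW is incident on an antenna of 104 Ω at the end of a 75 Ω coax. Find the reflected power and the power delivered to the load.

P_reflected ≈ 15.6 mW; P_delivered ≈ 578 mW

Γ = (104 − 75)/(104 + 75) = 0.162
|Γ|² = 0.0262
P_refl = |Γ|²·P_inc = 15.6 mW, P_del = (1 − |Γ|²)·P_inc = 578 mW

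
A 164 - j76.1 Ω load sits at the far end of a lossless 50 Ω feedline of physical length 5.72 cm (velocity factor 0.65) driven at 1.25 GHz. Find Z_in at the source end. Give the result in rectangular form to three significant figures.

λ = v/f = 0.65·c / 1.25 GHz = 0.156 m
βl = 2π·l/λ = 2π × 0.367 = 132°
tan(βl) = tan(132°) = -1.11
Z_in = Z_0·(Z_L + jZ_0·tanβl)/(Z_0 + jZ_L·tanβl)
     = 50·(164 − j132)/(-34.5 − j182)

Z_in ≈ 26.6 + j50.1 Ω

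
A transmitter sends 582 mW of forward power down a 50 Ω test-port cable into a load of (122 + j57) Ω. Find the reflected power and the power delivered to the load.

P_reflected ≈ 149 mW; P_delivered ≈ 433 mW

|Γ| = |(72 + j57)/(172 + j57)| = 0.507
|Γ|² = 0.257
P_refl = |Γ|²·P_inc = 149 mW, P_del = (1 − |Γ|²)·P_inc = 433 mW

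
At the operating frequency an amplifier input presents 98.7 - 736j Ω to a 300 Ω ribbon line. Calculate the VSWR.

VSWR ≈ 21.6

Γ = (Z_L − Z_0)/(Z_L + Z_0) = (-201.3 − j736)/(398.7 − j736)
|Γ| = 763/837 = 0.912
VSWR = (1 + |Γ|)/(1 − |Γ|) = 1.91/0.0884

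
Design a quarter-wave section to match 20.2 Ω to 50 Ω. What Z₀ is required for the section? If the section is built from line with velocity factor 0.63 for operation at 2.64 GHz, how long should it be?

Z_qwt = √(Z_0·R_L) = √(50 × 20.2) = √1010
λ = 0.63·c/f = 0.0716 m, so l = λ/4 = 0.0179 m

Z_qwt ≈ 31.8 Ω; length ≈ 1.79 cm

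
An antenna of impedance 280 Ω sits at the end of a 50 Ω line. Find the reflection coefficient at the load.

Γ = (Z_L − Z_0)/(Z_L + Z_0) = (280 − 50)/(280 + 50) = 230/330

Γ = 0.697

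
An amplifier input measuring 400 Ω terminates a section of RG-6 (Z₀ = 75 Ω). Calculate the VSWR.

Γ = (400 − 75)/(400 + 75) = 0.684
VSWR = (1 + 0.684)/(1 − 0.684)

VSWR ≈ 5.33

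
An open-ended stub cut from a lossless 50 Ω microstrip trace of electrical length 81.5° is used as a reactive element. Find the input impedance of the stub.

tan(βl) = 6.69
For an open-ended stub, Z_in = −jZ_0·cot(βl) = −jZ_0/tan(βl)

Z_in ≈ −j7.47 Ω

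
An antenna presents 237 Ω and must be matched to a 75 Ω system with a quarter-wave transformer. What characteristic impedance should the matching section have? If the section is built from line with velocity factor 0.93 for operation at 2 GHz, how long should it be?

Z_qwt = √(Z_0·R_L) = √(75 × 237) = √17780
λ = 0.93·c/f = 0.14 m, so l = λ/4 = 0.0349 m

Z_qwt ≈ 133 Ω; length ≈ 3.49 cm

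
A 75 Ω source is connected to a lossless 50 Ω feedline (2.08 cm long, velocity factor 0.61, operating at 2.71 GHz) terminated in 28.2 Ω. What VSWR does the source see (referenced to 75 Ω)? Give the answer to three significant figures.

VSWR ≈ 1.48

λ = v/f = 0.61·c / 2.71 GHz = 0.0675 m
βl = 2π·l/λ = 2π × 0.308 = 111°
tan(βl) = -2.62
Z_in = Z_0·(Z_L + jZ_0·tanβl)/(Z_0 + jZ_L·tanβl) = 69.7 − j28.1 Ω
Γ_s = (Z_in − Z_s)/(Z_in + Z_s) = (-5.33 − j28.1)/(145 − j28.1), |Γ_s| = 0.194
VSWR = (1 + |Γ_s|)/(1 − |Γ_s|)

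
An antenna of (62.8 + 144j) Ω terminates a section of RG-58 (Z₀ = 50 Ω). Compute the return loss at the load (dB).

Γ = (12.8 + j144)/(112.8 + j144), |Γ| = 0.79
RL = −20·log₁₀|Γ| = −20·log₁₀(0.79)

RL ≈ 2.04 dB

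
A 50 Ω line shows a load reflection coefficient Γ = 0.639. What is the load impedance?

Z_L ≈ 227 Ω

Z_L = Z_0·(1 + Γ)/(1 − Γ) = 50·(1.64)/(0.361)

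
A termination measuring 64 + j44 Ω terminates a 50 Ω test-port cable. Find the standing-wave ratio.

Γ = (Z_L − Z_0)/(Z_L + Z_0) = (14 + j44)/(114 + j44)
|Γ| = 46.2/122 = 0.378
VSWR = (1 + |Γ|)/(1 − |Γ|) = 1.38/0.622

VSWR ≈ 2.21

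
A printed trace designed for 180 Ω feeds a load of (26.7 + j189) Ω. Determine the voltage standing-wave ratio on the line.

VSWR ≈ 14.3

Γ = (Z_L − Z_0)/(Z_L + Z_0) = (-153.3 + j189)/(206.7 + j189)
|Γ| = 243/280 = 0.869
VSWR = (1 + |Γ|)/(1 − |Γ|) = 1.87/0.131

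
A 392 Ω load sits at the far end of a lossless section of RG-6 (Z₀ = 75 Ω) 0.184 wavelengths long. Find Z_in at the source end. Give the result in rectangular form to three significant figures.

Z_in ≈ 17 − j31.6 Ω

βl = 2π × 0.184 = 66.2°
tan(βl) = tan(66.2°) = 2.27
Z_in = Z_0·(Z_L + jZ_0·tanβl)/(Z_0 + jZ_L·tanβl)
     = 75·(392 + j170)/(75 + j890)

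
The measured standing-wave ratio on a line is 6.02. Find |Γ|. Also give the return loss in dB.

|Γ| ≈ 0.715; return loss ≈ 2.91 dB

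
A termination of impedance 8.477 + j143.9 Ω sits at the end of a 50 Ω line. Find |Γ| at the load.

|Γ| ≈ 0.964

Γ = (Z_L − Z_0)/(Z_L + Z_0) = (-41.52 + j143.9)/(58.48 + j143.9)
|Γ| = 150/155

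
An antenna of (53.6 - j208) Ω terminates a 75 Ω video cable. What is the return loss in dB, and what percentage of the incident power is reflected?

Γ = (-21.4 − j208)/(128.6 − j208), |Γ| = 0.855
RL = −20·log₁₀(0.855) = 1.36 dB
P_refl/P_inc = |Γ|² = 0.731

RL ≈ 1.36 dB; 73.1% of incident power reflected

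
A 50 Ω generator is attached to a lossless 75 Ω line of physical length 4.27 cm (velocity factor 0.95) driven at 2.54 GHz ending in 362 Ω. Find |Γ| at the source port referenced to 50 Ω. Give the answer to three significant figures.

|Γ| ≈ 0.688

λ = v/f = 0.95·c / 2.54 GHz = 0.112 m
βl = 2π·l/λ = 2π × 0.381 = 137°
tan(βl) = -0.933
Z_in = Z_0·(Z_L + jZ_0·tanβl)/(Z_0 + jZ_L·tanβl) = 31.8 + j73.4 Ω
Γ_s = (Z_in − Z_s)/(Z_in + Z_s) = (-18.2 + j73.4)/(81.8 + j73.4), |Γ_s| = 0.688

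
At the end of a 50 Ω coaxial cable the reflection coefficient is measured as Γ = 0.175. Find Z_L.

Z_L = Z_0·(1 + Γ)/(1 − Γ) = 50·(1.18)/(0.825)

Z_L ≈ 71.2 Ω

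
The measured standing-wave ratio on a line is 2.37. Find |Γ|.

|Γ| ≈ 0.407

|Γ| = (S − 1)/(S + 1) = (2.37 − 1)/(2.37 + 1) = 1.37/3.37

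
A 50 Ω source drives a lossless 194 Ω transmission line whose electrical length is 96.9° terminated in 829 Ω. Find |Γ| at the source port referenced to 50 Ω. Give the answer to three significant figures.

tan(βl) = -8.26
Z_in = Z_0·(Z_L + jZ_0·tanβl)/(Z_0 + jZ_L·tanβl) = 46 + j22.2 Ω
Γ_s = (Z_in − Z_s)/(Z_in + Z_s) = (-3.97 + j22.2)/(96 + j22.2), |Γ_s| = 0.229

|Γ| ≈ 0.229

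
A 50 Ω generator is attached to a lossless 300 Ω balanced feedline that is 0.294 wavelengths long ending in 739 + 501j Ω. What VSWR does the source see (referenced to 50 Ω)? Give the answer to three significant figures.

βl = 2π × 0.294 = 106°
tan(βl) = -3.52
Z_in = Z_0·(Z_L + jZ_0·tanβl)/(Z_0 + jZ_L·tanβl) = 80.8 + j21.1 Ω
Γ_s = (Z_in − Z_s)/(Z_in + Z_s) = (30.8 + j21.1)/(131 + j21.1), |Γ_s| = 0.282
VSWR = (1 + |Γ_s|)/(1 − |Γ_s|)

VSWR ≈ 1.78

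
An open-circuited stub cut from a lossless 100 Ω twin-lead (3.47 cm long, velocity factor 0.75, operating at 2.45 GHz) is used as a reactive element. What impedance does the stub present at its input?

λ = v/f = 0.75·c / 2.45 GHz = 0.0918 m
βl = 2π·l/λ = 2π × 0.378 = 136°
tan(βl) = -0.965
For an open-circuited stub, Z_in = −jZ_0·cot(βl) = −jZ_0/tan(βl)

Z_in ≈ +j104 Ω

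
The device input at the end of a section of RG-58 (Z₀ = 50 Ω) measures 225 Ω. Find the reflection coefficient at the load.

Γ = 0.636

Γ = (Z_L − Z_0)/(Z_L + Z_0) = (225 − 50)/(225 + 50) = 175/275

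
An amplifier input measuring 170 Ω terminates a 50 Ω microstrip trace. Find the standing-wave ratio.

Γ = (170 − 50)/(170 + 50) = 0.545
VSWR = (1 + 0.545)/(1 − 0.545)

VSWR ≈ 3.4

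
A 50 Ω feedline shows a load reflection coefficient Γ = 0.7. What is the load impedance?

Z_L ≈ 283 Ω

Z_L = Z_0·(1 + Γ)/(1 − Γ) = 50·(1.7)/(0.3)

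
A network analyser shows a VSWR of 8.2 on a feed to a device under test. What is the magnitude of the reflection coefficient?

|Γ| = (S − 1)/(S + 1) = (8.2 − 1)/(8.2 + 1) = 7.2/9.2

|Γ| ≈ 0.783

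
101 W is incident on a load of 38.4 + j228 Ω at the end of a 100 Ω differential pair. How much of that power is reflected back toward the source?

P_reflected ≈ 79.2 W

|Γ| = |(-61.6 + j228)/(138.4 + j228)| = 0.885
|Γ|² = 0.784
P_refl = |Γ|²·P_inc = 79.2 W, P_del = (1 − |Γ|²)·P_inc = 21.8 W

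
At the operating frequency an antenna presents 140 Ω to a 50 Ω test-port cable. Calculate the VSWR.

VSWR ≈ 2.8

For a purely resistive load, VSWR = R_L/Z_0 or Z_0/R_L (whichever > 1) = 140/50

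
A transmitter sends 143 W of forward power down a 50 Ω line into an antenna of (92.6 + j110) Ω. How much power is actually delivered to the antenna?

|Γ| = |(42.6 + j110)/(142.6 + j110)| = 0.655
|Γ|² = 0.429
P_refl = |Γ|²·P_inc = 61.3 W, P_del = (1 − |Γ|²)·P_inc = 81.7 W

P_delivered ≈ 81.7 W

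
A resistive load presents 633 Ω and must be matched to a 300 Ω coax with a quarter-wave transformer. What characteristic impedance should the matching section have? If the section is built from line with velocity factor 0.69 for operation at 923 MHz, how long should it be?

Z_qwt = √(Z_0·R_L) = √(300 × 633) = √189900
λ = 0.69·c/f = 0.224 m, so l = λ/4 = 0.0561 m

Z_qwt ≈ 436 Ω; length ≈ 5.61 cm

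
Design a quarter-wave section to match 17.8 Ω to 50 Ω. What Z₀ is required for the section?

Z_qwt ≈ 29.8 Ω

Z_qwt = √(Z_0·R_L) = √(50 × 17.8) = √890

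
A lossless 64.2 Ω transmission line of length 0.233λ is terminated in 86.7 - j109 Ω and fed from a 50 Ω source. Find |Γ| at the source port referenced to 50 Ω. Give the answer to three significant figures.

βl = 2π × 0.233 = 83.9°
tan(βl) = 9.33
Z_in = Z_0·(Z_L + jZ_0·tanβl)/(Z_0 + jZ_L·tanβl) = 17.3 + j16.2 Ω
Γ_s = (Z_in − Z_s)/(Z_in + Z_s) = (-32.7 + j16.2)/(67.3 + j16.2), |Γ_s| = 0.528

|Γ| ≈ 0.528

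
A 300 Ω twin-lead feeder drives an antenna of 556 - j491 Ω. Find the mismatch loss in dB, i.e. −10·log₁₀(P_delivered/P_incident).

Γ = (256 − j491)/(856 − j491), |Γ| = 0.561
|Γ|² = 0.315, so P_del/P_inc = 1 − |Γ|² = 0.685
ML = −10·log₁₀(1 − |Γ|²)

mismatch loss ≈ 1.64 dB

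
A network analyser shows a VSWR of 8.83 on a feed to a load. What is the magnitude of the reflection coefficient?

|Γ| = (S − 1)/(S + 1) = (8.83 − 1)/(8.83 + 1) = 7.83/9.83

|Γ| ≈ 0.797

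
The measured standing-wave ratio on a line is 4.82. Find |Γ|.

|Γ| = (S − 1)/(S + 1) = (4.82 − 1)/(4.82 + 1) = 3.82/5.82

|Γ| ≈ 0.656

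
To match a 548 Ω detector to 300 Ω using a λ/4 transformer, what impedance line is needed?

Z_qwt ≈ 405 Ω

Z_qwt = √(Z_0·R_L) = √(300 × 548) = √164400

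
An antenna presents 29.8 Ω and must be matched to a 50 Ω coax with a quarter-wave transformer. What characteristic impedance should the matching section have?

Z_qwt = √(Z_0·R_L) = √(50 × 29.8) = √1490

Z_qwt ≈ 38.6 Ω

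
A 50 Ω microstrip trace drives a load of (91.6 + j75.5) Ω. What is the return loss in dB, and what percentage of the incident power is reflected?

RL ≈ 5.4 dB; 28.9% of incident power reflected

Γ = (41.6 + j75.5)/(141.6 + j75.5), |Γ| = 0.537
RL = −20·log₁₀(0.537) = 5.4 dB
P_refl/P_inc = |Γ|² = 0.289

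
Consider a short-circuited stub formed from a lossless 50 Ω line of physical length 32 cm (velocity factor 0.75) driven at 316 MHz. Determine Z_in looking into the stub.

λ = v/f = 0.75·c / 316 MHz = 0.712 m
βl = 2π·l/λ = 2π × 0.449 = 162°
tan(βl) = -0.329
For a short-circuited stub, Z_in = jZ_0·tan(βl)

Z_in ≈ −j16.4 Ω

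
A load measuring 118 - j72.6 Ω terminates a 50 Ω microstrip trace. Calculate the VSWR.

Γ = (Z_L − Z_0)/(Z_L + Z_0) = (68 − j72.6)/(168 − j72.6)
|Γ| = 99.5/183 = 0.544
VSWR = (1 + |Γ|)/(1 − |Γ|) = 1.54/0.456

VSWR ≈ 3.38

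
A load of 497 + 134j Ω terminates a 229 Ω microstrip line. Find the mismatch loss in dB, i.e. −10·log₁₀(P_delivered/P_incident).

Γ = (268 + j134)/(726 + j134), |Γ| = 0.406
|Γ|² = 0.165, so P_del/P_inc = 1 − |Γ|² = 0.835
ML = −10·log₁₀(1 − |Γ|²)

mismatch loss ≈ 0.782 dB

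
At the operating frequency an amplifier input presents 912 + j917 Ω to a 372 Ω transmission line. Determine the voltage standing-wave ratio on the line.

Γ = (Z_L − Z_0)/(Z_L + Z_0) = (540 + j917)/(1284 + j917)
|Γ| = 1060/1580 = 0.674
VSWR = (1 + |Γ|)/(1 − |Γ|) = 1.67/0.326

VSWR ≈ 5.14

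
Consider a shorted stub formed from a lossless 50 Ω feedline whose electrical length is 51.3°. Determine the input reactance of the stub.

tan(βl) = 1.25
For a shorted stub, Z_in = jZ_0·tan(βl)

X_in ≈ 62.4 Ω (inductive)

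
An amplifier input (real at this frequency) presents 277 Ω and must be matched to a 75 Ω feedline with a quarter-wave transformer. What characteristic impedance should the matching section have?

Z_qwt = √(Z_0·R_L) = √(75 × 277) = √20780

Z_qwt ≈ 144 Ω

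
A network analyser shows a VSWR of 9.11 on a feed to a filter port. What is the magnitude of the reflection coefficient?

|Γ| ≈ 0.802

|Γ| = (S − 1)/(S + 1) = (9.11 − 1)/(9.11 + 1) = 8.11/10.1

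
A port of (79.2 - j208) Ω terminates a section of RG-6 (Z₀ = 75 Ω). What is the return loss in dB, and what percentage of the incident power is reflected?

RL ≈ 1.9 dB; 64.6% of incident power reflected

Γ = (4.2 − j208)/(154.2 − j208), |Γ| = 0.803
RL = −20·log₁₀(0.803) = 1.9 dB
P_refl/P_inc = |Γ|² = 0.646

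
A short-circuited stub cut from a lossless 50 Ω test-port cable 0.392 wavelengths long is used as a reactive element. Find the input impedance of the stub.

Z_in ≈ −j40.3 Ω

βl = 2π × 0.392 = 141°
tan(βl) = -0.806
For a short-circuited stub, Z_in = jZ_0·tan(βl)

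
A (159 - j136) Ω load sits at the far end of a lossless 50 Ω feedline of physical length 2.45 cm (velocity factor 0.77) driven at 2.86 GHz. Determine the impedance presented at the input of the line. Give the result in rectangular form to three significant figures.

λ = v/f = 0.77·c / 2.86 GHz = 0.0808 m
βl = 2π·l/λ = 2π × 0.303 = 109°
tan(βl) = tan(109°) = -2.87
Z_in = Z_0·(Z_L + jZ_0·tanβl)/(Z_0 + jZ_L·tanβl)
     = 50·(159 − j280)/(-341 − j457)

Z_in ≈ 11.3 + j25.9 Ω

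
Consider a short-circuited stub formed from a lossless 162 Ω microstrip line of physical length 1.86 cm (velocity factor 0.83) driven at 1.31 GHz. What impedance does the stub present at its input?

Z_in ≈ +j114 Ω

λ = v/f = 0.83·c / 1.31 GHz = 0.19 m
βl = 2π·l/λ = 2π × 0.0979 = 35.2°
tan(βl) = 0.706
For a short-circuited stub, Z_in = jZ_0·tan(βl)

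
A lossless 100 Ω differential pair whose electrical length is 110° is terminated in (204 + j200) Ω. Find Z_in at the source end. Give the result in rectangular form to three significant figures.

tan(βl) = tan(110°) = -2.75
Z_in = Z_0·(Z_L + jZ_0·tanβl)/(Z_0 + jZ_L·tanβl)
     = 100·(204 − j74.7)/(649 − j560)

Z_in ≈ 23.7 + j8.94 Ω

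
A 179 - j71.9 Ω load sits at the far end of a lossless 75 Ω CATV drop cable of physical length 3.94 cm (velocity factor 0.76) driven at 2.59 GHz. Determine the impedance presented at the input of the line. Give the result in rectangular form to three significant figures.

Z_in ≈ 179 + j72 Ω

λ = v/f = 0.76·c / 2.59 GHz = 0.088 m
βl = 2π·l/λ = 2π × 0.448 = 161°
tan(βl) = tan(161°) = -0.342
Z_in = Z_0·(Z_L + jZ_0·tanβl)/(Z_0 + jZ_L·tanβl)
     = 75·(179 − j97.5)/(50.4 − j61.2)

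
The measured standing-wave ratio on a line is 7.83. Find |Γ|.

|Γ| = (S − 1)/(S + 1) = (7.83 − 1)/(7.83 + 1) = 6.83/8.83

|Γ| ≈ 0.773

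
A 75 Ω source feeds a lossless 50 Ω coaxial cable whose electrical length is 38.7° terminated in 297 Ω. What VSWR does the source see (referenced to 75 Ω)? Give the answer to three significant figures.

tan(βl) = 0.801
Z_in = Z_0·(Z_L + jZ_0·tanβl)/(Z_0 + jZ_L·tanβl) = 20.6 − j58.1 Ω
Γ_s = (Z_in − Z_s)/(Z_in + Z_s) = (-54.4 − j58.1)/(95.6 − j58.1), |Γ_s| = 0.711
VSWR = (1 + |Γ_s|)/(1 − |Γ_s|)

VSWR ≈ 5.92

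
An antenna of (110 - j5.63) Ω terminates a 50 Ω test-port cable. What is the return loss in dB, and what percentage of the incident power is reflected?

Γ = (60 − j5.63)/(160 − j5.63), |Γ| = 0.376
RL = −20·log₁₀(0.376) = 8.49 dB
P_refl/P_inc = |Γ|² = 0.142

RL ≈ 8.49 dB; 14.2% of incident power reflected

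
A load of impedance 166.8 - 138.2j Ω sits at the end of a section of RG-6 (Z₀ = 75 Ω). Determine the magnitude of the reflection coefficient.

Γ = (Z_L − Z_0)/(Z_L + Z_0) = (91.8 − j138.2)/(241.8 − j138.2)
|Γ| = 166/279

|Γ| ≈ 0.596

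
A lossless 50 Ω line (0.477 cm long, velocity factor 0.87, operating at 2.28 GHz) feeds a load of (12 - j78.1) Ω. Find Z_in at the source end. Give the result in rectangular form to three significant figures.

λ = v/f = 0.87·c / 2.28 GHz = 0.114 m
βl = 2π·l/λ = 2π × 0.0417 = 15°
tan(βl) = tan(15°) = 0.268
Z_in = Z_0·(Z_L + jZ_0·tanβl)/(Z_0 + jZ_L·tanβl)
     = 50·(12 − j64.7)/(70.9 + j3.22)

Z_in ≈ 6.38 − j45.9 Ω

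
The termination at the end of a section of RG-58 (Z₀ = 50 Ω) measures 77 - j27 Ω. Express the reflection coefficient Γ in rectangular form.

Γ ≈ 0.247 − j0.16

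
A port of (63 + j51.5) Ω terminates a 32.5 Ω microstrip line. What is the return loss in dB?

RL ≈ 5.17 dB

Γ = (30.5 + j51.5)/(95.5 + j51.5), |Γ| = 0.552
RL = −20·log₁₀|Γ| = −20·log₁₀(0.552)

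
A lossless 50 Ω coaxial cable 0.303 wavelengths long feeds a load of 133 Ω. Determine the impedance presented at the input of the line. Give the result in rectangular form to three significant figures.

βl = 2π × 0.303 = 109°
tan(βl) = tan(109°) = -2.89
Z_in = Z_0·(Z_L + jZ_0·tanβl)/(Z_0 + jZ_L·tanβl)
     = 50·(133 − j145)/(50 − j385)

Z_in ≈ 20.7 + j14.6 Ω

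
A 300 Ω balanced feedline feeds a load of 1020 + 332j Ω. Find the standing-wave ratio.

Γ = (Z_L − Z_0)/(Z_L + Z_0) = (720 + j332)/(1320 + j332)
|Γ| = 793/1360 = 0.583
VSWR = (1 + |Γ|)/(1 − |Γ|) = 1.58/0.417

VSWR ≈ 3.79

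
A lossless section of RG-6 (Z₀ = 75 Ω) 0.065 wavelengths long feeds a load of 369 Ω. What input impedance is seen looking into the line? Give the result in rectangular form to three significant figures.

Z_in ≈ 79.2 − j136 Ω

βl = 2π × 0.065 = 23.4°
tan(βl) = tan(23.4°) = 0.433
Z_in = Z_0·(Z_L + jZ_0·tanβl)/(Z_0 + jZ_L·tanβl)
     = 75·(369 + j32.5)/(75 + j160)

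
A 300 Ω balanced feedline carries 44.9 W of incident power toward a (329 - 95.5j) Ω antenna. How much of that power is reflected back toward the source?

|Γ| = |(29 − j95.5)/(629 − j95.5)| = 0.157
|Γ|² = 0.0246
P_refl = |Γ|²·P_inc = 1.1 W, P_del = (1 − |Γ|²)·P_inc = 43.8 W

P_reflected ≈ 1.1 W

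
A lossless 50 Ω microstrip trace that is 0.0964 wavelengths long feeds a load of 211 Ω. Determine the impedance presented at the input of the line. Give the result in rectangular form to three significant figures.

Z_in ≈ 32.7 − j61 Ω

βl = 2π × 0.0964 = 34.7°
tan(βl) = tan(34.7°) = 0.693
Z_in = Z_0·(Z_L + jZ_0·tanβl)/(Z_0 + jZ_L·tanβl)
     = 50·(211 + j34.6)/(50 + j146)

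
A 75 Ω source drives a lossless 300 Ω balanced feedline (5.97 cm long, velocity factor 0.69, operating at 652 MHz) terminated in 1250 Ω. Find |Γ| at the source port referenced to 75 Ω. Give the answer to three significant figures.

λ = v/f = 0.69·c / 652 MHz = 0.317 m
βl = 2π·l/λ = 2π × 0.188 = 67.7°
tan(βl) = 2.44
Z_in = Z_0·(Z_L + jZ_0·tanβl)/(Z_0 + jZ_L·tanβl) = 83.3 − j115 Ω
Γ_s = (Z_in − Z_s)/(Z_in + Z_s) = (8.31 − j115)/(158 − j115), |Γ_s| = 0.589

|Γ| ≈ 0.589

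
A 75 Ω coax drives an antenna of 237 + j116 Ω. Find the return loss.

Γ = (162 + j116)/(312 + j116), |Γ| = 0.599
RL = −20·log₁₀|Γ| = −20·log₁₀(0.599)

RL ≈ 4.46 dB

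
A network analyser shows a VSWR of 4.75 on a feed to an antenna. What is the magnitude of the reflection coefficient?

|Γ| ≈ 0.652

|Γ| = (S − 1)/(S + 1) = (4.75 − 1)/(4.75 + 1) = 3.75/5.75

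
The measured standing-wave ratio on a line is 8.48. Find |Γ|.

|Γ| ≈ 0.789

|Γ| = (S − 1)/(S + 1) = (8.48 − 1)/(8.48 + 1) = 7.48/9.48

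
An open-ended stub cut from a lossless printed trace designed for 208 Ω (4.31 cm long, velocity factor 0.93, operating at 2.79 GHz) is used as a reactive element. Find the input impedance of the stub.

λ = v/f = 0.93·c / 2.79 GHz = 0.1 m
βl = 2π·l/λ = 2π × 0.431 = 155°
tan(βl) = -0.463
For an open-ended stub, Z_in = −jZ_0·cot(βl) = −jZ_0/tan(βl)

Z_in ≈ +j449 Ω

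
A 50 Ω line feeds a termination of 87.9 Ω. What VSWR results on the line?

VSWR ≈ 1.76

Γ = (87.9 − 50)/(87.9 + 50) = 0.275
VSWR = (1 + 0.275)/(1 − 0.275)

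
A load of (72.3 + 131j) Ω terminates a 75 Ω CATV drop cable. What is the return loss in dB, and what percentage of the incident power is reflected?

Γ = (-2.7 + j131)/(147.3 + j131), |Γ| = 0.665
RL = −20·log₁₀(0.665) = 3.55 dB
P_refl/P_inc = |Γ|² = 0.442

RL ≈ 3.55 dB; 44.2% of incident power reflected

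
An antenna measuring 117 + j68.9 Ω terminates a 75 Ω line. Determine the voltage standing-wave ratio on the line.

Γ = (Z_L − Z_0)/(Z_L + Z_0) = (42 + j68.9)/(192 + j68.9)
|Γ| = 80.7/204 = 0.396
VSWR = (1 + |Γ|)/(1 − |Γ|) = 1.4/0.604

VSWR ≈ 2.31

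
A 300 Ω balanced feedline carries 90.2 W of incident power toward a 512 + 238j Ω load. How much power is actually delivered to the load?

P_delivered ≈ 77.4 W

|Γ| = |(212 + j238)/(812 + j238)| = 0.377
|Γ|² = 0.142
P_refl = |Γ|²·P_inc = 12.8 W, P_del = (1 − |Γ|²)·P_inc = 77.4 W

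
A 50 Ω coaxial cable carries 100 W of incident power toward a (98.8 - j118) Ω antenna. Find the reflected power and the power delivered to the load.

P_reflected ≈ 45.2 W; P_delivered ≈ 54.8 W

|Γ| = |(48.8 − j118)/(148.8 − j118)| = 0.672
|Γ|² = 0.452
P_refl = |Γ|²·P_inc = 45.2 W, P_del = (1 − |Γ|²)·P_inc = 54.8 W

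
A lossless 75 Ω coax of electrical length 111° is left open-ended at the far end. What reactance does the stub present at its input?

X_in ≈ 28.8 Ω (inductive)

tan(βl) = -2.61
For an open-ended stub, Z_in = −jZ_0·cot(βl) = −jZ_0/tan(βl)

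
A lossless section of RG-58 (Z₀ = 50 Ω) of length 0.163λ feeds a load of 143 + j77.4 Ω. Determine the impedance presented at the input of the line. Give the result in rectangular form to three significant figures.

βl = 2π × 0.163 = 58.7°
tan(βl) = tan(58.7°) = 1.64
Z_in = Z_0·(Z_L + jZ_0·tanβl)/(Z_0 + jZ_L·tanβl)
     = 50·(143 + j160)/(-77.2 + j235)

Z_in ≈ 21.6 − j37.5 Ω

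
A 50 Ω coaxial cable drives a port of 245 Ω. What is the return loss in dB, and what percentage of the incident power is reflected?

Γ = (245 − 50)/(245 + 50) = 0.661
RL = −20·log₁₀(0.661) = 3.6 dB
P_refl/P_inc = |Γ|² = 0.437

RL ≈ 3.6 dB; 43.7% of incident power reflected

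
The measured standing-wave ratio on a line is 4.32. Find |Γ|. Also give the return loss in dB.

|Γ| = (S − 1)/(S + 1) = (4.32 − 1)/(4.32 + 1) = 3.32/5.32
RL = −20·log₁₀|Γ| = −20·log₁₀(0.624)

|Γ| ≈ 0.624; return loss ≈ 4.1 dB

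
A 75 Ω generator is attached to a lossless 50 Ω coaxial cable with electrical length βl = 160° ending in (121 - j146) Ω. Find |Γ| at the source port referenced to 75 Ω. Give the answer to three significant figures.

|Γ| ≈ 0.618

tan(βl) = -0.364
Z_in = Z_0·(Z_L + jZ_0·tanβl)/(Z_0 + jZ_L·tanβl) = 176 + j150 Ω
Γ_s = (Z_in − Z_s)/(Z_in + Z_s) = (101 + j150)/(251 + j150), |Γ_s| = 0.618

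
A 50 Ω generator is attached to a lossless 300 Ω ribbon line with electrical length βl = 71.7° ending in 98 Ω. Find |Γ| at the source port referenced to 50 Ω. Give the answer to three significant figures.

|Γ| ≈ 0.888

tan(βl) = 3.02
Z_in = Z_0·(Z_L + jZ_0·tanβl)/(Z_0 + jZ_L·tanβl) = 503 + j410 Ω
Γ_s = (Z_in − Z_s)/(Z_in + Z_s) = (453 + j410)/(553 + j410), |Γ_s| = 0.888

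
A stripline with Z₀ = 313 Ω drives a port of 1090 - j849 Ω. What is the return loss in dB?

Γ = (777 − j849)/(1403 − j849), |Γ| = 0.702
RL = −20·log₁₀|Γ| = −20·log₁₀(0.702)

RL ≈ 3.08 dB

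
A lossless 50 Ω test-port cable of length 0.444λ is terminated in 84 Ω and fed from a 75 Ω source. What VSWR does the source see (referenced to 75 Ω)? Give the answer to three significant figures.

VSWR ≈ 1.41

βl = 2π × 0.444 = 160°
tan(βl) = -0.367
Z_in = Z_0·(Z_L + jZ_0·tanβl)/(Z_0 + jZ_L·tanβl) = 69.1 + j24.2 Ω
Γ_s = (Z_in − Z_s)/(Z_in + Z_s) = (-5.95 + j24.2)/(144 + j24.2), |Γ_s| = 0.171
VSWR = (1 + |Γ_s|)/(1 − |Γ_s|)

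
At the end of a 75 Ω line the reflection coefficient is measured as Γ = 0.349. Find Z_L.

Z_L ≈ 155 Ω

Z_L = Z_0·(1 + Γ)/(1 − Γ) = 75·(1.35)/(0.651)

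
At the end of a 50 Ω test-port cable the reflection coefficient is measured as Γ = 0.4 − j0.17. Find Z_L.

Z_L = Z_0·(1 + Γ)/(1 − Γ) = 50·(1.4 − j0.17)/(0.6 + j0.17)

Z_L ≈ 104 − j43.7 Ω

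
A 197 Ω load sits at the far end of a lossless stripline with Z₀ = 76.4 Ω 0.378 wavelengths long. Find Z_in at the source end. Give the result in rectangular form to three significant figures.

βl = 2π × 0.378 = 136°
tan(βl) = tan(136°) = -0.963
Z_in = Z_0·(Z_L + jZ_0·tanβl)/(Z_0 + jZ_L·tanβl)
     = 76.4·(197 − j73.6)/(76.4 − j190)

Z_in ≈ 53 + j58 Ω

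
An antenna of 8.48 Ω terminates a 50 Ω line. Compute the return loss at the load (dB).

RL ≈ 2.98 dB

Γ = (8.48 − 50)/(8.48 + 50) = -0.71
RL = −20·log₁₀|Γ| = −20·log₁₀(0.71)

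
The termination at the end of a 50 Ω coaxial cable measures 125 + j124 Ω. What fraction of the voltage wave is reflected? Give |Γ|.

Γ = (Z_L − Z_0)/(Z_L + Z_0) = (75 + j124)/(175 + j124)
|Γ| = 145/214

|Γ| ≈ 0.676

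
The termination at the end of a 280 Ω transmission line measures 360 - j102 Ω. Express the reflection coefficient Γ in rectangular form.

Γ ≈ 0.147 − j0.136

Γ = (Z_L − Z_0)/(Z_L + Z_0) = (80 − j102)/(640 − j102)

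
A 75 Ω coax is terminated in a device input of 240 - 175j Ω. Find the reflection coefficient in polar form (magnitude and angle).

Γ ≈ 0.667 ∠ -17.6°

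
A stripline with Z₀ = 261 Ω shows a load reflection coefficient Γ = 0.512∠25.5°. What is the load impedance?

Z_L = Z_0·(1 + Γ)/(1 − Γ) = 261·(1.46 + j0.22)/(0.538 − j0.22)

Z_L ≈ 570 + j341 Ω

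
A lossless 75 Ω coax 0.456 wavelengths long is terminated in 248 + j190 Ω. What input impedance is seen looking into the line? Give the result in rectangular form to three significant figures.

Z_in ≈ 69.9 + j136 Ω

βl = 2π × 0.456 = 164°
tan(βl) = tan(164°) = -0.284
Z_in = Z_0·(Z_L + jZ_0·tanβl)/(Z_0 + jZ_L·tanβl)
     = 75·(248 + j169)/(129 − j70.4)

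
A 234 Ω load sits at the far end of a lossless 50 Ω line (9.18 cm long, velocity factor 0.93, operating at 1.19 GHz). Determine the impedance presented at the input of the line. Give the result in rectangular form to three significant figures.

λ = v/f = 0.93·c / 1.19 GHz = 0.234 m
βl = 2π·l/λ = 2π × 0.392 = 141°
tan(βl) = tan(141°) = -0.811
Z_in = Z_0·(Z_L + jZ_0·tanβl)/(Z_0 + jZ_L·tanβl)
     = 50·(234 − j40.6)/(50 − j190)

Z_in ≈ 25.2 + j55 Ω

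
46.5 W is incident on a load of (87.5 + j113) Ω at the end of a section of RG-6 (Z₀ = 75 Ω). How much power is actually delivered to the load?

|Γ| = |(12.5 + j113)/(162.5 + j113)| = 0.574
|Γ|² = 0.33
P_refl = |Γ|²·P_inc = 15.3 W, P_del = (1 − |Γ|²)·P_inc = 31.2 W

P_delivered ≈ 31.2 W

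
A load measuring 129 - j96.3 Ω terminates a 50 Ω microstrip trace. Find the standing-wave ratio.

VSWR ≈ 4.17

Γ = (Z_L − Z_0)/(Z_L + Z_0) = (79 − j96.3)/(179 − j96.3)
|Γ| = 125/203 = 0.613
VSWR = (1 + |Γ|)/(1 − |Γ|) = 1.61/0.387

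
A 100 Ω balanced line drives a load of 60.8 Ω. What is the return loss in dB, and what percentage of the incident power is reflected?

RL ≈ 12.3 dB; 5.94% of incident power reflected

Γ = (60.8 − 100)/(60.8 + 100) = -0.244
RL = −20·log₁₀(0.244) = 12.3 dB
P_refl/P_inc = |Γ|² = 0.0594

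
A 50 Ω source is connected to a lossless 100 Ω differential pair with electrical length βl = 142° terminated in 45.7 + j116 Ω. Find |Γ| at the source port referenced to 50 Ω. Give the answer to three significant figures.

tan(βl) = -0.781
Z_in = Z_0·(Z_L + jZ_0·tanβl)/(Z_0 + jZ_L·tanβl) = 19.6 + j23.5 Ω
Γ_s = (Z_in − Z_s)/(Z_in + Z_s) = (-30.4 + j23.5)/(69.6 + j23.5), |Γ_s| = 0.524

|Γ| ≈ 0.524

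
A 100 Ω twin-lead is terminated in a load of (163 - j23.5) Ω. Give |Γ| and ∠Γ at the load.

Γ = (Z_L − Z_0)/(Z_L + Z_0) = (63 − j23.5)/(263 − j23.5)
|Γ| = 67.2/264 = 0.255

Γ ≈ 0.255 ∠ -15.4°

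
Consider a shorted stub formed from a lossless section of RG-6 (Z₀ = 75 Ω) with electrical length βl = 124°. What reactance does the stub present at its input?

tan(βl) = -1.48
For a shorted stub, Z_in = jZ_0·tan(βl)

X_in ≈ -111 Ω (capacitive)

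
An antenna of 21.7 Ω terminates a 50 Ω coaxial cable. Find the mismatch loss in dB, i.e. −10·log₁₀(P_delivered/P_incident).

mismatch loss ≈ 0.735 dB

Γ = (21.7 − 50)/(21.7 + 50) = -0.395
|Γ|² = 0.156, so P_del/P_inc = 1 − |Γ|² = 0.844
ML = −10·log₁₀(1 − |Γ|²)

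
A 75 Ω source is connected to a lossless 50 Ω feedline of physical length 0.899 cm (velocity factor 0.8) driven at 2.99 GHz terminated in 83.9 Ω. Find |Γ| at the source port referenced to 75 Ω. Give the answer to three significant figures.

|Γ| ≈ 0.298

λ = v/f = 0.8·c / 2.99 GHz = 0.0803 m
βl = 2π·l/λ = 2π × 0.112 = 40.3°
tan(βl) = 0.849
Z_in = Z_0·(Z_L + jZ_0·tanβl)/(Z_0 + jZ_L·tanβl) = 47.7 − j25.4 Ω
Γ_s = (Z_in − Z_s)/(Z_in + Z_s) = (-27.3 − j25.4)/(123 − j25.4), |Γ_s| = 0.298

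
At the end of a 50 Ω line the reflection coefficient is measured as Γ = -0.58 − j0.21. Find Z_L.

Z_L ≈ 12.2 − j8.27 Ω

Z_L = Z_0·(1 + Γ)/(1 − Γ) = 50·(0.42 − j0.21)/(1.58 + j0.21)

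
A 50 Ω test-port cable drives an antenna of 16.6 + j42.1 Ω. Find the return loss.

RL ≈ 3.32 dB

Γ = (-33.4 + j42.1)/(66.6 + j42.1), |Γ| = 0.682
RL = −20·log₁₀|Γ| = −20·log₁₀(0.682)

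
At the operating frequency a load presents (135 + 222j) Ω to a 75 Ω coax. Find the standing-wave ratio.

Γ = (Z_L − Z_0)/(Z_L + Z_0) = (60 + j222)/(210 + j222)
|Γ| = 230/306 = 0.753
VSWR = (1 + |Γ|)/(1 − |Γ|) = 1.75/0.247

VSWR ≈ 7.08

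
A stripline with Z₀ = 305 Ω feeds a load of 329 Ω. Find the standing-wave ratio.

Γ = (329 − 305)/(329 + 305) = 0.0379
VSWR = (1 + 0.0379)/(1 − 0.0379)

VSWR ≈ 1.08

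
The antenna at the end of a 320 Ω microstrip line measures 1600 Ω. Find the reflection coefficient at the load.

Γ = (Z_L − Z_0)/(Z_L + Z_0) = (1600 − 320)/(1600 + 320) = 1280/1920

Γ = 0.667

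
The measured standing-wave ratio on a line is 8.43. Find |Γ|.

|Γ| ≈ 0.788

|Γ| = (S − 1)/(S + 1) = (8.43 − 1)/(8.43 + 1) = 7.43/9.43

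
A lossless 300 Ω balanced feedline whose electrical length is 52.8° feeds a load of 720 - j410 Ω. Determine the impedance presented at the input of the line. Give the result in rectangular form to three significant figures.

tan(βl) = tan(52.8°) = 1.32
Z_in = Z_0·(Z_L + jZ_0·tanβl)/(Z_0 + jZ_L·tanβl)
     = 300·(720 − j14.8)/(840 + j949)

Z_in ≈ 110 − j130 Ω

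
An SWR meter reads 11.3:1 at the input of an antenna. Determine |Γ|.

|Γ| ≈ 0.837

|Γ| = (S − 1)/(S + 1) = (11.3 − 1)/(11.3 + 1) = 10.3/12.3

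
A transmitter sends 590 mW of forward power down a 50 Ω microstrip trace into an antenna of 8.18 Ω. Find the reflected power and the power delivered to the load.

Γ = (8.18 − 50)/(8.18 + 50) = -0.719
|Γ|² = 0.517
P_refl = |Γ|²·P_inc = 305 mW, P_del = (1 − |Γ|²)·P_inc = 285 mW

P_reflected ≈ 305 mW; P_delivered ≈ 285 mW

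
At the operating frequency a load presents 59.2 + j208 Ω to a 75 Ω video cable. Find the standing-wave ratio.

Γ = (Z_L − Z_0)/(Z_L + Z_0) = (-15.8 + j208)/(134.2 + j208)
|Γ| = 209/248 = 0.843
VSWR = (1 + |Γ|)/(1 − |Γ|) = 1.84/0.157

VSWR ≈ 11.7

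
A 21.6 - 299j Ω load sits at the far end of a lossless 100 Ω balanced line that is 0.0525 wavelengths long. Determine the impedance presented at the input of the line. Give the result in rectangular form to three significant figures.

Z_in ≈ 5.88 − j131 Ω

βl = 2π × 0.0525 = 18.9°
tan(βl) = tan(18.9°) = 0.342
Z_in = Z_0·(Z_L + jZ_0·tanβl)/(Z_0 + jZ_L·tanβl)
     = 100·(21.6 − j265)/(202 + j7.4)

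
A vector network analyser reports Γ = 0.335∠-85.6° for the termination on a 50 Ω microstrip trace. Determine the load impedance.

Z_L ≈ 41.8 − j31.5 Ω

Z_L = Z_0·(1 + Γ)/(1 − Γ) = 50·(1.03 − j0.334)/(0.974 + j0.334)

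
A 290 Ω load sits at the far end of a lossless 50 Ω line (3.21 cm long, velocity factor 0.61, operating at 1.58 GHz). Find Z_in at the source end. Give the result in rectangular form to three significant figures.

Z_in ≈ 8.87 + j8.35 Ω

λ = v/f = 0.61·c / 1.58 GHz = 0.116 m
βl = 2π·l/λ = 2π × 0.277 = 99.8°
tan(βl) = tan(99.8°) = -5.81
Z_in = Z_0·(Z_L + jZ_0·tanβl)/(Z_0 + jZ_L·tanβl)
     = 50·(290 − j290)/(50 − j1680)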